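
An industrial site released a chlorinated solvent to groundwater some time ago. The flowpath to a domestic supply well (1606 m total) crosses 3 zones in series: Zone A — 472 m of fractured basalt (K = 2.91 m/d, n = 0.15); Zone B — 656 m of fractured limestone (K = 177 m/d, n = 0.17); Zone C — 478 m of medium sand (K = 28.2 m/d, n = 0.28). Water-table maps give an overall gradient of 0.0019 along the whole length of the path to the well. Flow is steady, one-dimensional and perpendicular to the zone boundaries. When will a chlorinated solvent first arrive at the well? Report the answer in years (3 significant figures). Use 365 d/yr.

Steady 1-D flow in series ⇒ the Darcy flux q is identical in every zone and the zone head losses add (resistances L/K in series).
Σ(L/K) = 472/2.91 + 656/177 + 478/28.2 = 162.2 + 3.706 + 16.95 = 182.9 d
K_eq = L_total / Σ(L/K) = 1606 / 182.9 = 8.783 m/d
q = K_eq · i = 8.783 × 0.0019 = 0.01669 m/d (same in every zone)
Zone A: v = q/n = 0.01669/0.15 = 0.1112 m/d → t_A = 472/0.1112 = 4243 d
Zone B: v = q/n = 0.01669/0.17 = 0.09816 m/d → t_B = 656/0.09816 = 6683 d
Zone C: v = q/n = 0.01669/0.28 = 0.05960 m/d → t_C = 478/0.05960 = 8020 d
Total t = 4243 + 6683 + 8020 = 18950 d
   = 18950 / 365 = 51.9 yr

51.9 years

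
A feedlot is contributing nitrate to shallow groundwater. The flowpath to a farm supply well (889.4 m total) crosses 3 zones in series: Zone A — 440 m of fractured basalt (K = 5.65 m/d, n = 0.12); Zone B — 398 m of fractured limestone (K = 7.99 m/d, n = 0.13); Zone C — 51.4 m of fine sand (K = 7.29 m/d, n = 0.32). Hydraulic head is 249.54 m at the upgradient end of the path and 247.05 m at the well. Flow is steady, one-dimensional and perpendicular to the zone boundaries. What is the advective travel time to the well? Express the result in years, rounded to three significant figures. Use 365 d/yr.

Total head drop ΔH = 249.54 − 247.05 = 2.49 m
Continuity: the same q passes through each zone, so ΔH = q·Σ(L_j/K_j) — the zones act as resistances in series.
Σ(L/K) = 440/5.65 + 398/7.99 + 51.4/7.29 = 77.88 + 49.81 + 7.051 = 134.7 d
q = ΔH / Σ(L/K) = 2.49 / 134.7 = 0.01848 m/d (same in every zone)
Zone A: v = q/n = 0.01848/0.12 = 0.1540 m/d → t_A = 440/0.1540 = 2857 d
Zone B: v = q/n = 0.01848/0.13 = 0.1422 m/d → t_B = 398/0.1422 = 2800 d
Zone C: v = q/n = 0.01848/0.32 = 0.05775 m/d → t_C = 51.4/0.05775 = 890.0 d
Total t = 2857 + 2800 + 890.0 = 6547 d
   = 6547 / 365 = 17.9 yr

17.9 years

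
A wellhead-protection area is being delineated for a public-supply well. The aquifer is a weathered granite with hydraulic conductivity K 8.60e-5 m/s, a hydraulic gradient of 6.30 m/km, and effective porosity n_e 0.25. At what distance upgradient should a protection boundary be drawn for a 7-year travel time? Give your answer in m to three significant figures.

478 m

K = 8.60e-5 m/s × 86400 s/d = 7.430 m/d
Darcy flux q = K·i = 7.430 × 0.0063 = 0.04681 m/d
v_s = q/n_e = 0.04681/0.25 = 0.1872 m/d
T = 7 yr × 365 = 2555 d
L = v × T = 0.1872 × 2555 = 478.4 m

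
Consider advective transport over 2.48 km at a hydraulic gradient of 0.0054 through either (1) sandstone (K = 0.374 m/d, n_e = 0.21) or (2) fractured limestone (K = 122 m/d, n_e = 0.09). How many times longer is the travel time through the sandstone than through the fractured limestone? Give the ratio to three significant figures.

761

Unit 1 (sandstone): v = 0.374×0.0054/0.21 = 0.009617 m/d, t = 2480/0.009617 = 257900 d
Unit 2 (fractured limestone): v = 122×0.0054/0.09 = 7.320 m/d, t = 2480/7.320 = 338.8 d
t(sandstone) / t(fractured limestone) = 257900/338.8 = 761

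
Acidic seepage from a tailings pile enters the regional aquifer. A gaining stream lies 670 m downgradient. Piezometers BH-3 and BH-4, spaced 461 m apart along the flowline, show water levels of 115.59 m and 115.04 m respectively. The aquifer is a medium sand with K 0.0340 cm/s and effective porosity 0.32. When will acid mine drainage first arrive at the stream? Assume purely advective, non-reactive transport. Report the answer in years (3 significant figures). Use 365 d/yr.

16.8 years

Hydraulic gradient i = (115.59 − 115.04) / 461 = 0.55 / 461 = 0.001193
K = 0.0340 cm/s × 864 = 29.38 m/d
q = Ki = 29.38 × 0.001193 = 0.03505 m/d
v_s = q/n_e = 0.03505/0.32 = 0.1095 m/d
t = L / v = 670 / 0.1095 = 6117 d
   = 6117 / 365 = 16.8 yr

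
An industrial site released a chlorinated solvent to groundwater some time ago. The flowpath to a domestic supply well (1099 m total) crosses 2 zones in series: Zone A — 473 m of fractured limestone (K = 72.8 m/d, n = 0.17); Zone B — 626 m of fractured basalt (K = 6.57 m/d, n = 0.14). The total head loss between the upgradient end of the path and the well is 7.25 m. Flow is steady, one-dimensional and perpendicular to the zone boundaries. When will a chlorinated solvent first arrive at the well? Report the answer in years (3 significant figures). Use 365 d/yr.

Steady 1-D flow in series ⇒ the Darcy flux q is identical in every zone and the zone head losses add (resistances L/K in series).
Σ(L/K) = 473/72.8 + 626/6.57 = 6.497 + 95.28 = 101.8 d
q = ΔH / Σ(L/K) = 7.25 / 101.8 = 0.07123 m/d (same in every zone)
Zone A: v = q/n = 0.07123/0.17 = 0.4190 m/d → t_A = 473/0.4190 = 1129 d
Zone B: v = q/n = 0.07123/0.14 = 0.5088 m/d → t_B = 626/0.5088 = 1230 d
Total t = 1129 + 1230 = 2359 d
   = 2359 / 365 = 6.46 yr

6.46 years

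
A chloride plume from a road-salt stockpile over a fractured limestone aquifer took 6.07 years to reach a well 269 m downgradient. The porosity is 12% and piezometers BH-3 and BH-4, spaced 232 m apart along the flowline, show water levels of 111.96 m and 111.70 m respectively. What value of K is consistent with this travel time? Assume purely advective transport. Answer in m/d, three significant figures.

Hydraulic gradient i = (111.96 − 111.70) / 232 = 0.26 / 232 = 0.001121
t = 6.07 years = 2216 d
v = L / t = 269 / 2216 = 0.1214 m/d
K = v · n / i = 0.1214 × 0.12 / 0.001121 = 13.0 m/d

13.0 m/d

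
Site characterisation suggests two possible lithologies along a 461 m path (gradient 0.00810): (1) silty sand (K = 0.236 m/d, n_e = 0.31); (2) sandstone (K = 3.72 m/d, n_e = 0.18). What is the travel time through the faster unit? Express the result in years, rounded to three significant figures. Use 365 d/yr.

Unit 1 (silty sand): v = 0.236×0.0081/0.31 = 0.006166 m/d, t = 461/0.006166 = 74760 d
Unit 2 (sandstone): v = 3.72×0.0081/0.18 = 0.1674 m/d, t = 461/0.1674 = 2754 d
Faster: 2754 d / 365 = 7.54 yr

7.54 years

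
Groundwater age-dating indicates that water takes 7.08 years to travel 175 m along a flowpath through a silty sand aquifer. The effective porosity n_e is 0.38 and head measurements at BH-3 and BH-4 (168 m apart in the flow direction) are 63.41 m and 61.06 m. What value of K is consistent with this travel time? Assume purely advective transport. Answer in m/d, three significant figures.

1.84 m/d

Hydraulic gradient i = (63.41 − 61.06) / 168 = 2.35 / 168 = 0.01399
t = 7.08 years = 2584 d
v = L / t = 175 / 2584 = 0.06772 m/d
K = v · n / i = 0.06772 × 0.38 / 0.01399 = 1.84 m/d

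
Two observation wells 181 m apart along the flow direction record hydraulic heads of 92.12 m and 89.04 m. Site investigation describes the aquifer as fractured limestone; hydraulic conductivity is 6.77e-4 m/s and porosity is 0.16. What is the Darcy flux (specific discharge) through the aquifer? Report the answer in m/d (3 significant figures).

0.995 m/d

Hydraulic gradient i = (92.12 − 89.04) / 181 = 3.08 / 181 = 0.01702
K = 6.77e-4 m/s × 86400 s/d = 58.49 m/d
Specific discharge q = 58.49 × 0.01702 = 0.9953 m/d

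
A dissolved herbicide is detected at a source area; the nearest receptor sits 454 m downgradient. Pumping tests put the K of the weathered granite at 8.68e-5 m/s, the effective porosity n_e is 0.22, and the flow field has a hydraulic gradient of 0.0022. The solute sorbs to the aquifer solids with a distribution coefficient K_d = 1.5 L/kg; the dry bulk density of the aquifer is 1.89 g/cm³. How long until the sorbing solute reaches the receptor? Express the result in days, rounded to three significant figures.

K = 8.68e-5 m/s × 86400 s/d = 7.500 m/d
q = Ki = 7.500 × 0.0022 = 0.01650 m/d
Seepage velocity v = q / n = 0.01650 / 0.22 = 0.07500 m/d
Retardation R = 1 + ρ_b·K_d/n = 1 + 1.89×1.5/0.22 = 13.89
Contaminant velocity v_c = v/R = 0.07500/13.89 = 0.005401 m/d
t = L/v_c = 454/0.005401 = 84060 d

84100 days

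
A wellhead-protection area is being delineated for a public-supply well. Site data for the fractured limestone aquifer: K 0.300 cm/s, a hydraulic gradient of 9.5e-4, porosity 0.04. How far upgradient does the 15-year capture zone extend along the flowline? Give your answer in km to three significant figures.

33.7 km

K = 0.300 cm/s × 864 = 259.2 m/d
Specific discharge q = 259.2 × 9.5e-4 = 0.2462 m/d
Seepage velocity v = q / n = 0.2462 / 0.04 = 6.156 m/d
T = 15 yr × 365 = 5475 d
L = v × T = 6.156 × 5475 = 33700 m
   = 33.7 km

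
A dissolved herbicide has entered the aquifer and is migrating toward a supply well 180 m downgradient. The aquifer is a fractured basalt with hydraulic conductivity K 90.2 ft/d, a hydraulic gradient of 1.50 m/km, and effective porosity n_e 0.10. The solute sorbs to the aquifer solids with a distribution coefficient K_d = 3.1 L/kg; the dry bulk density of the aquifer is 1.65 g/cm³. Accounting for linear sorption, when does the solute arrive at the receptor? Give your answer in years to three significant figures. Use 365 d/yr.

K = 90.2 ft/d × 0.3048 = 27.49 m/d
Darcy flux q = K·i = 27.49 × 0.0015 = 0.04124 m/d
v_s = q/n_e = 0.04124/0.10 = 0.4124 m/d
Retardation R = 1 + ρ_b·K_d/n = 1 + 1.65×3.1/0.10 = 52.15
Contaminant velocity v_c = v/R = 0.4124/52.15 = 0.007908 m/d
t = L/v_c = 180/0.007908 = 22760 d
   = 22760/365 = 62.4 yr

62.4 years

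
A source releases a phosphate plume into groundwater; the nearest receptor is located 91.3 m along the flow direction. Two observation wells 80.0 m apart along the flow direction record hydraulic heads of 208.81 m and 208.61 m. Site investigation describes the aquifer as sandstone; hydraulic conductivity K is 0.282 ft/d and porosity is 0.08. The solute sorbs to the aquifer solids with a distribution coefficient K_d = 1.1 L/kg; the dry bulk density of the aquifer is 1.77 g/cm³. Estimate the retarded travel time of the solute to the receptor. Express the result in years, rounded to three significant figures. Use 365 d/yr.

2360 years

Hydraulic gradient i = (208.81 − 208.61) / 80.0 = 0.20 / 80.0 = 0.002500
K = 0.282 ft/d × 0.3048 = 0.08595 m/d
Darcy flux q = K·i = 0.08595 × 0.002500 = 2.149e-4 m/d
v = Ki/n = 0.08595·0.002500/0.08 = 0.002686 m/d
Retardation R = 1 + ρ_b·K_d/n = 1 + 1.77×1.1/0.08 = 25.34
Contaminant velocity v_c = v/R = 0.002686/25.34 = 1.060e-4 m/d
t = L/v_c = 91.3/1.060e-4 = 861200 d
   = 861200/365 = 2360 yr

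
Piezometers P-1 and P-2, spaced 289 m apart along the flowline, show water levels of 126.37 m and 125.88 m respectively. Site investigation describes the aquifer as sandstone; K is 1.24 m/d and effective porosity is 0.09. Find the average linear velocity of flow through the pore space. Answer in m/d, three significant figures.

Hydraulic gradient i = (126.37 − 125.88) / 289 = 0.49 / 289 = 0.001696
Specific discharge q = 1.24 × 0.001696 = 0.002102 m/d
v = Ki/n = 1.24·0.001696/0.09 = 0.02336 m/d

0.0234 m/d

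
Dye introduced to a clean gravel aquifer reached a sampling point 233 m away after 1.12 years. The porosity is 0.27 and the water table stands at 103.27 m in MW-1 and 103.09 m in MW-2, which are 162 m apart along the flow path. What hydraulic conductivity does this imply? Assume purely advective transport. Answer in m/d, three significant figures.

139 m/d

Hydraulic gradient i = (103.27 − 103.09) / 162 = 0.18 / 162 = 0.001111
t = 1.12 years = 408.8 d
v = L / t = 233 / 408.8 = 0.5700 m/d
K = v · n / i = 0.5700 × 0.27 / 0.001111 = 139 m/d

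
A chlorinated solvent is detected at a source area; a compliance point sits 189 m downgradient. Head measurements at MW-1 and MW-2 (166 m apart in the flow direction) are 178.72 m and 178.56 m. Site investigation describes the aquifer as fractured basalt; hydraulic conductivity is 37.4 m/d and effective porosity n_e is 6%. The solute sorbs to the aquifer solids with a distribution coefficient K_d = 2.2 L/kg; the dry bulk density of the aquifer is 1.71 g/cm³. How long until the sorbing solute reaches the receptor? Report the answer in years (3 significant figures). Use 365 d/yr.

Hydraulic gradient i = (178.72 − 178.56) / 166 = 0.16 / 166 = 9.639e-4
q = Ki = 37.4 × 9.639e-4 = 0.03605 m/d
v_s = q/n_e = 0.03605/0.06 = 0.6008 m/d
Retardation R = 1 + ρ_b·K_d/n = 1 + 1.71×2.2/0.06 = 63.70
Contaminant velocity v_c = v/R = 0.6008/63.70 = 0.009432 m/d
t = L/v_c = 189/0.009432 = 20040 d
   = 20040/365 = 54.9 yr

54.9 years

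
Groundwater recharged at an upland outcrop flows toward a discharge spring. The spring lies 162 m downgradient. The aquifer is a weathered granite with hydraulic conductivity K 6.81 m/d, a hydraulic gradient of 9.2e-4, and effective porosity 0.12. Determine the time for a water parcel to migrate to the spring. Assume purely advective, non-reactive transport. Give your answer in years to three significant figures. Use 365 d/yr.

Darcy flux q = K·i = 6.81 × 9.2e-4 = 0.006265 m/d
v = Ki/n = 6.81·9.2e-4/0.12 = 0.05221 m/d
t = L / v = 162 / 0.05221 = 3103 d
   = 3103 / 365 = 8.50 yr

8.50 years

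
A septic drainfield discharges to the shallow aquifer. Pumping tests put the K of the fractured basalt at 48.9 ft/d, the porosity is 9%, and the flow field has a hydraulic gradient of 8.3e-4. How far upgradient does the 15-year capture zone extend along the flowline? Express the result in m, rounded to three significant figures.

753 m

K = 48.9 ft/d × 0.3048 = 14.90 m/d
Specific discharge q = 14.90 × 8.3e-4 = 0.01237 m/d
Seepage velocity v = q / n = 0.01237 / 0.09 = 0.1375 m/d
T = 15 yr × 365 = 5475 d
L = v × T = 0.1375 × 5475 = 752.6 m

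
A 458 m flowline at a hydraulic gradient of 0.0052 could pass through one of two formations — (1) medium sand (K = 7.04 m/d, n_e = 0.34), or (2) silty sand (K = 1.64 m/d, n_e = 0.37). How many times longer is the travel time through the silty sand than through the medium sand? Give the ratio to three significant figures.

Unit 1 (medium sand): v = 7.04×0.0052/0.34 = 0.1077 m/d, t = 458/0.1077 = 4254 d
Unit 2 (silty sand): v = 1.64×0.0052/0.37 = 0.02305 m/d, t = 458/0.02305 = 19870 d
t(silty sand) / t(medium sand) = 19870/4254 = 4.67

4.67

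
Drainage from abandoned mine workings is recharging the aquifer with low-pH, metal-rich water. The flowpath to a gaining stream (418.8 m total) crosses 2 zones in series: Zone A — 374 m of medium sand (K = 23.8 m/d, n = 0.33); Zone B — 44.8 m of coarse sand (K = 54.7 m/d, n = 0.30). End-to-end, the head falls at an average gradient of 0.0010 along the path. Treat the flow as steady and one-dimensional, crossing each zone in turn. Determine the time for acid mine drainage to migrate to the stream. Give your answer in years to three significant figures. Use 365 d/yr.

Steady 1-D flow in series ⇒ the Darcy flux q is identical in every zone and the zone head losses add (resistances L/K in series).
Σ(L/K) = 374/23.8 + 44.8/54.7 = 15.71 + 0.8190 = 16.53 d
K_eq = L_total / Σ(L/K) = 418.8 / 16.53 = 25.33 m/d
q = K_eq · i = 25.33 × 0.0010 = 0.02533 m/d (same in every zone)
Zone A: v = q/n = 0.02533/0.33 = 0.07676 m/d → t_A = 374/0.07676 = 4872 d
Zone B: v = q/n = 0.02533/0.30 = 0.08444 m/d → t_B = 44.8/0.08444 = 530.6 d
Total t = 4872 + 530.6 = 5403 d
   = 5403 / 365 = 14.8 yr

14.8 years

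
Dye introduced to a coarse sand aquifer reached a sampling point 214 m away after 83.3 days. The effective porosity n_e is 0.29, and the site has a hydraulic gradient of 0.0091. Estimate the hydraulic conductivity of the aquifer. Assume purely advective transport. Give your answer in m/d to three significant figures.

v = L / t = 214 / 83.3 = 2.569 m/d
K = v · n / i = 2.569 × 0.29 / 0.0091 = 81.9 m/d

81.9 m/d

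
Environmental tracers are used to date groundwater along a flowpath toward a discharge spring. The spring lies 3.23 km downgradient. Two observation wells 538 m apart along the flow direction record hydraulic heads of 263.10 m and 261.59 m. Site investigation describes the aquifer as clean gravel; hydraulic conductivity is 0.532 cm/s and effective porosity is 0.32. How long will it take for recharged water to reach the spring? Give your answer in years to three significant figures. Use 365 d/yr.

Hydraulic gradient i = (263.10 − 261.59) / 538 = 1.51 / 538 = 0.002807
K = 0.532 cm/s × 864 = 459.6 m/d
Darcy flux q = K·i = 459.6 × 0.002807 = 1.290 m/d
Seepage velocity v = q / n = 1.290 / 0.32 = 4.032 m/d
L = 3.23 km = 3230 m
t = L / v = 3230 / 4.032 = 801.2 d
   = 801.2 / 365 = 2.20 yr

2.20 years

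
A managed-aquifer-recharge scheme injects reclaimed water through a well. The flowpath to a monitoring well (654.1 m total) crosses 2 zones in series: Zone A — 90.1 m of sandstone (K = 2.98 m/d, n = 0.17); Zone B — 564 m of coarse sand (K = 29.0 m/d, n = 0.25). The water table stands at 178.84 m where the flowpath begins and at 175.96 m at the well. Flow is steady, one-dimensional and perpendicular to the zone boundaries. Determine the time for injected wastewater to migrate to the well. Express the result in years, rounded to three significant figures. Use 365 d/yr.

7.39 years

Total head drop ΔH = 178.84 − 175.96 = 2.88 m
Steady 1-D flow in series ⇒ the Darcy flux q is identical in every zone and the zone head losses add (resistances L/K in series).
Σ(L/K) = 90.1/2.98 + 564/29.0 = 30.23 + 19.45 = 49.68 d
q = ΔH / Σ(L/K) = 2.88 / 49.68 = 0.05797 m/d (same in every zone)
Zone A: v = q/n = 0.05797/0.17 = 0.3410 m/d → t_A = 90.1/0.3410 = 264.2 d
Zone B: v = q/n = 0.05797/0.25 = 0.2319 m/d → t_B = 564/0.2319 = 2432 d
Total t = 264.2 + 2432 = 2697 d
   = 2697 / 365 = 7.39 yr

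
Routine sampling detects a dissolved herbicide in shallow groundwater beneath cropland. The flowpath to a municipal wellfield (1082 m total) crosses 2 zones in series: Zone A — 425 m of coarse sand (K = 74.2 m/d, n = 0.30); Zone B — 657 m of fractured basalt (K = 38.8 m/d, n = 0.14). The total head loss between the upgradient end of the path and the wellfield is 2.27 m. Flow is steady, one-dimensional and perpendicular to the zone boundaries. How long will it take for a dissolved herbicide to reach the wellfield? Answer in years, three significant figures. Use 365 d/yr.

6.00 years

Steady 1-D flow in series ⇒ the Darcy flux q is identical in every zone and the zone head losses add (resistances L/K in series).
Σ(L/K) = 425/74.2 + 657/38.8 = 5.728 + 16.93 = 22.66 d
q = ΔH / Σ(L/K) = 2.27 / 22.66 = 0.1002 m/d (same in every zone)
Zone A: v = q/n = 0.1002/0.30 = 0.3339 m/d → t_A = 425/0.3339 = 1273 d
Zone B: v = q/n = 0.1002/0.14 = 0.7155 m/d → t_B = 657/0.7155 = 918.2 d
Total t = 1273 + 918.2 = 2191 d
   = 2191 / 365 = 6.00 yr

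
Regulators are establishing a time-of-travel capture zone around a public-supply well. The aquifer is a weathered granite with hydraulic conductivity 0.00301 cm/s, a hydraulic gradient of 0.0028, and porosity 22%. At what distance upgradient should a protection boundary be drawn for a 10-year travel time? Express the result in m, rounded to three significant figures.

121 m

K = 0.00301 cm/s × 864 = 2.601 m/d
Specific discharge q = 2.601 × 0.0028 = 0.007282 m/d
Seepage velocity v = q / n = 0.007282 / 0.22 = 0.03310 m/d
T = 10 yr × 365 = 3650 d
L = v × T = 0.03310 × 3650 = 120.8 m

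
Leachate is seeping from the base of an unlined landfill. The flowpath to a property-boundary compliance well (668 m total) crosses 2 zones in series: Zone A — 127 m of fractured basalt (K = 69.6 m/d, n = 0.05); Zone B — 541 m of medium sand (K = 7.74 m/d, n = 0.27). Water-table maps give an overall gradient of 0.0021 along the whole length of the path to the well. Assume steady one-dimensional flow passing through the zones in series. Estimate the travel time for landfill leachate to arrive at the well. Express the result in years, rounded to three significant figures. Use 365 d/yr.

Steady 1-D flow in series ⇒ the Darcy flux q is identical in every zone and the zone head losses add (resistances L/K in series).
Σ(L/K) = 127/69.6 + 541/7.74 = 1.825 + 69.90 = 71.72 d
K_eq = L_total / Σ(L/K) = 668 / 71.72 = 9.314 m/d
q = K_eq · i = 9.314 × 0.0021 = 0.01956 m/d (same in every zone)
Zone A: v = q/n = 0.01956/0.05 = 0.3912 m/d → t_A = 127/0.3912 = 324.7 d
Zone B: v = q/n = 0.01956/0.27 = 0.07244 m/d → t_B = 541/0.07244 = 7468 d
Total t = 324.7 + 7468 = 7793 d
   = 7793 / 365 = 21.4 yr

21.4 years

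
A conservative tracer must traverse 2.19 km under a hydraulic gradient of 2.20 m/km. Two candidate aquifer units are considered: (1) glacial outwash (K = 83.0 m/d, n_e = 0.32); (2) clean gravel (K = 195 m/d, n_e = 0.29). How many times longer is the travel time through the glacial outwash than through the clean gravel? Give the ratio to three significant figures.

Unit 1 (glacial outwash): v = 83.0×0.0022/0.32 = 0.5706 m/d, t = 2190/0.5706 = 3838 d
Unit 2 (clean gravel): v = 195×0.0022/0.29 = 1.479 m/d, t = 2190/1.479 = 1480 d
t(glacial outwash) / t(clean gravel) = 3838/1480 = 2.59

2.59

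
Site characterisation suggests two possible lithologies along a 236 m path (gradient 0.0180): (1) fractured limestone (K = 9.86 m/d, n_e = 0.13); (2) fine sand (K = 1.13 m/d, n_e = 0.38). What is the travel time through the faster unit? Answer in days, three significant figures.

Unit 1 (fractured limestone): v = 9.86×0.018/0.13 = 1.365 m/d, t = 236/1.365 = 172.9 d
Unit 2 (fine sand): v = 1.13×0.018/0.38 = 0.05353 m/d, t = 236/0.05353 = 4409 d
Faster unit: t = 173 d

173 days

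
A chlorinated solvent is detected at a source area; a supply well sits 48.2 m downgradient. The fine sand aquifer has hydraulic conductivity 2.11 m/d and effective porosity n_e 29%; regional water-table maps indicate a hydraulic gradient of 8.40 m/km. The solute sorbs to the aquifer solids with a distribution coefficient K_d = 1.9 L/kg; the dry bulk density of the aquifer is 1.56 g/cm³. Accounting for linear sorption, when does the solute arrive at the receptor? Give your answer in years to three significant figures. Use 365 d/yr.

Darcy flux q = K·i = 2.11 × 0.0084 = 0.01772 m/d
Average linear velocity = 0.01772 / 0.29 = 0.06112 m/d
Retardation R = 1 + ρ_b·K_d/n = 1 + 1.56×1.9/0.29 = 11.22
Contaminant velocity v_c = v/R = 0.06112/11.22 = 0.005447 m/d
t = L/v_c = 48.2/0.005447 = 8849 d
   = 8849/365 = 24.2 yr

24.2 years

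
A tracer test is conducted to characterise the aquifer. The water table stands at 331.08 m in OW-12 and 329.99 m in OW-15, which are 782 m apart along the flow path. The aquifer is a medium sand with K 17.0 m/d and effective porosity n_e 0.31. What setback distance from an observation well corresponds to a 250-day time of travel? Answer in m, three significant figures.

19.1 m

Hydraulic gradient i = (331.08 − 329.99) / 782 = 1.09 / 782 = 0.001394
q = Ki = 17.0 × 0.001394 = 0.02370 m/d
v_s = q/n_e = 0.02370/0.31 = 0.07644 m/d
L = v × T = 0.07644 × 250 = 19.11 m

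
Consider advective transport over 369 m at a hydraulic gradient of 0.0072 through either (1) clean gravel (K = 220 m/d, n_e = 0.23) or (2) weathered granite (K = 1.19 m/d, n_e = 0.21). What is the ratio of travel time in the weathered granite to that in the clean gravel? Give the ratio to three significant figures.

Unit 1 (clean gravel): v = 220×0.0072/0.23 = 6.887 m/d, t = 369/6.887 = 53.58 d
Unit 2 (weathered granite): v = 1.19×0.0072/0.21 = 0.04080 m/d, t = 369/0.04080 = 9044 d
t(weathered granite) / t(clean gravel) = 9044/53.58 = 169

169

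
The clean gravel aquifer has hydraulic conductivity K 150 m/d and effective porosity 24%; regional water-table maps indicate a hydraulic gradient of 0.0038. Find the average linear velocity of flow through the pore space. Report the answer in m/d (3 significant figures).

Specific discharge q = 150 × 0.0038 = 0.5700 m/d
v = Ki/n = 150·0.0038/0.24 = 2.375 m/d

2.38 m/d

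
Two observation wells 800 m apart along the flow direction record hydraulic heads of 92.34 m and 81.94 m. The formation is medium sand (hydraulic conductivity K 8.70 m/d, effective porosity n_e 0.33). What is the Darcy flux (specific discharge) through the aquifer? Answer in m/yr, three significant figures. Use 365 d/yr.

Hydraulic gradient i = (92.34 − 81.94) / 800 = 10.40 / 800 = 0.01300
q = Ki = 8.70 × 0.01300 = 0.1131 m/d
   = 0.1131 × 365 = 41.3 m/yr

41.3 m/yr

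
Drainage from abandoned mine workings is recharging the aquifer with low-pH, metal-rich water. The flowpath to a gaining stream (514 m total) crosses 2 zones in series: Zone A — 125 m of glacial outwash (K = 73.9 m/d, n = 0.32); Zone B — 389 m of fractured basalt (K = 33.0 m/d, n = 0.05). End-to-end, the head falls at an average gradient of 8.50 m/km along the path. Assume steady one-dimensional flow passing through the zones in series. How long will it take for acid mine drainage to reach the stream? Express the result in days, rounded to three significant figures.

For zones in series the flux q is common to all zones; the equivalent conductivity is the harmonic (thickness-weighted) mean, K_eq = L_total / Σ(L_j/K_j).
Σ(L/K) = 125/73.9 + 389/33.0 = 1.691 + 11.79 = 13.48 d
K_eq = L_total / Σ(L/K) = 514 / 13.48 = 38.13 m/d
q = K_eq · i = 38.13 × 0.0085 = 0.3241 m/d (same in every zone)
Zone A: v = q/n = 0.3241/0.32 = 1.013 m/d → t_A = 125/1.013 = 123.4 d
Zone B: v = q/n = 0.3241/0.05 = 6.483 m/d → t_B = 389/6.483 = 60.01 d
Total t = 123.4 + 60.01 = 183.4 d

183 days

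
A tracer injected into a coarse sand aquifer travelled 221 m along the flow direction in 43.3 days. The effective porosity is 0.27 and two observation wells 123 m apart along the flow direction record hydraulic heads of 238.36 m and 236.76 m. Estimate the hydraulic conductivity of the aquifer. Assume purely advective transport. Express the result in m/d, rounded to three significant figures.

Hydraulic gradient i = (238.36 − 236.76) / 123 = 1.60 / 123 = 0.01301
v = L / t = 221 / 43.3 = 5.104 m/d
K = v · n / i = 5.104 × 0.27 / 0.01301 = 106 m/d

106 m/d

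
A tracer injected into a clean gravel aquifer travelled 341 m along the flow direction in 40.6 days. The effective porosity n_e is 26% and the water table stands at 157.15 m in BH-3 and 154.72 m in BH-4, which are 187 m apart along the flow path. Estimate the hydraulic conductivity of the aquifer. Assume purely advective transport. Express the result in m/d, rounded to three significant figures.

168 m/d

Hydraulic gradient i = (157.15 − 154.72) / 187 = 2.43 / 187 = 0.01299
v = L / t = 341 / 40.6 = 8.399 m/d
K = v · n / i = 8.399 × 0.26 / 0.01299 = 168 m/d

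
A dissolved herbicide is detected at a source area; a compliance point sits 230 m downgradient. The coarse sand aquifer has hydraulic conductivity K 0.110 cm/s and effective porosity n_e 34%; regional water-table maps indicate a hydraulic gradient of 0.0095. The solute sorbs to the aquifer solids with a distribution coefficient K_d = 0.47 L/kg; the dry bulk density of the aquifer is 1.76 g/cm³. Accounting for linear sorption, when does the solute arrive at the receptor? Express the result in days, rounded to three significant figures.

297 days

K = 0.110 cm/s × 864 = 95.04 m/d
q = Ki = 95.04 × 0.0095 = 0.9029 m/d
v_s = q/n_e = 0.9029/0.34 = 2.656 m/d
Retardation R = 1 + ρ_b·K_d/n = 1 + 1.76×0.47/0.34 = 3.433
Contaminant velocity v_c = v/R = 2.656/3.433 = 0.7735 m/d
t = L/v_c = 230/0.7735 = 297.3 d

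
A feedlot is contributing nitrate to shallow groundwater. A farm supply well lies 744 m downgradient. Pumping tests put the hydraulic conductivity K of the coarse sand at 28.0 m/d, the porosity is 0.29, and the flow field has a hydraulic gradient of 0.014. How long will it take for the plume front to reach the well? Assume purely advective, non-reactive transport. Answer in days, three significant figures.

Darcy flux q = K·i = 28.0 × 0.014 = 0.3920 m/d
v = Ki/n = 28.0·0.014/0.29 = 1.352 m/d
t = L / v = 744 / 1.352 = 550.4 d

550 days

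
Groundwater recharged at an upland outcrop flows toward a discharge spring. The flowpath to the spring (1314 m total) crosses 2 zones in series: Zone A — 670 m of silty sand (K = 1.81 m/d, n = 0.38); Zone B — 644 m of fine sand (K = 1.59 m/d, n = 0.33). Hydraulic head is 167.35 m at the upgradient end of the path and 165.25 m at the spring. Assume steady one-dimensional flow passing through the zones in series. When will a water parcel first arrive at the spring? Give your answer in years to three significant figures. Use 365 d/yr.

472 years

Total head drop ΔH = 167.35 − 165.25 = 2.10 m
Steady 1-D flow in series ⇒ the Darcy flux q is identical in every zone and the zone head losses add (resistances L/K in series).
Σ(L/K) = 670/1.81 + 644/1.59 = 370.2 + 405.0 = 775.2 d
q = ΔH / Σ(L/K) = 2.10 / 775.2 = 0.002709 m/d (same in every zone)
Zone A: v = q/n = 0.002709/0.38 = 0.007129 m/d → t_A = 670/0.007129 = 93980 d
Zone B: v = q/n = 0.002709/0.33 = 0.008209 m/d → t_B = 644/0.008209 = 78450 d
Total t = 93980 + 78450 = 172400 d
   = 172400 / 365 = 472 yr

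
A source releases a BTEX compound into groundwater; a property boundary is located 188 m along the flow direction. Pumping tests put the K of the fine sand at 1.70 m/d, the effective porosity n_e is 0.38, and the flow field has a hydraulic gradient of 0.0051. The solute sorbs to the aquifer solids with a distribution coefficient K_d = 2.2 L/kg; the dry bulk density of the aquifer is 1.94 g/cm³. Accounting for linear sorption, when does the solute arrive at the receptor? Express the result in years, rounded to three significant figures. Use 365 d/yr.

276 years

Specific discharge q = 1.70 × 0.0051 = 0.008670 m/d
Seepage velocity v = q / n = 0.008670 / 0.38 = 0.02282 m/d
Retardation R = 1 + ρ_b·K_d/n = 1 + 1.94×2.2/0.38 = 12.23
Contaminant velocity v_c = v/R = 0.02282/12.23 = 0.001865 m/d
t = L/v_c = 188/0.001865 = 100800 d
   = 100800/365 = 276 yr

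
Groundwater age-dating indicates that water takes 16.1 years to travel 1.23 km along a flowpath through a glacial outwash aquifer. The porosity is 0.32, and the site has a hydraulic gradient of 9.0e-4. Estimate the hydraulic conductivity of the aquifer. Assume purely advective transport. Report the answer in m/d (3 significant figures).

t = 16.1 years = 5877 d
L = 1.23 km = 1230 m
v = L / t = 1230 / 5877 = 0.2093 m/d
K = v · n / i = 0.2093 × 0.32 / 9.0e-4 = 74.4 m/d

74.4 m/d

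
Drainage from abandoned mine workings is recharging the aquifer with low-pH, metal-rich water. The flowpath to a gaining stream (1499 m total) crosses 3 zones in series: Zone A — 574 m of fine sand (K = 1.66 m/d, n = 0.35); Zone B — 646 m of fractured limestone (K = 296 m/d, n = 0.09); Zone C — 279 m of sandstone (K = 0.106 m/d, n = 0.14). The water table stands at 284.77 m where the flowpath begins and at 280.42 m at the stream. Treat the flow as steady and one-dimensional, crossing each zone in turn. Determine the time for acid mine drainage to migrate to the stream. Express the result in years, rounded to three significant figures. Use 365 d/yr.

Total head drop ΔH = 284.77 − 280.42 = 4.35 m
Continuity: the same q passes through each zone, so ΔH = q·Σ(L_j/K_j) — the zones act as resistances in series.
Σ(L/K) = 574/1.66 + 646/296 + 279/0.106 = 345.8 + 2.182 + 2632 = 2980 d
q = ΔH / Σ(L/K) = 4.35 / 2980 = 0.001460 m/d (same in every zone)
Zone A: v = q/n = 0.001460/0.35 = 0.004171 m/d → t_A = 574/0.004171 = 137600 d
Zone B: v = q/n = 0.001460/0.09 = 0.01622 m/d → t_B = 646/0.01622 = 39830 d
Zone C: v = q/n = 0.001460/0.14 = 0.01043 m/d → t_C = 279/0.01043 = 26760 d
Total t = 137600 + 39830 + 26760 = 204200 d
   = 204200 / 365 = 560 yr

560 years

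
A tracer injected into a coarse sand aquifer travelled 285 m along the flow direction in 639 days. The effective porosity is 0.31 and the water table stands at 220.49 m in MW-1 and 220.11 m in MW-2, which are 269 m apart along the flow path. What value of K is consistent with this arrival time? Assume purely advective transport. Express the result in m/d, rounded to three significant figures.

Hydraulic gradient i = (220.49 − 220.11) / 269 = 0.38 / 269 = 0.001413
v = L / t = 285 / 639 = 0.4460 m/d
K = v · n / i = 0.4460 × 0.31 / 0.001413 = 97.9 m/d

97.9 m/d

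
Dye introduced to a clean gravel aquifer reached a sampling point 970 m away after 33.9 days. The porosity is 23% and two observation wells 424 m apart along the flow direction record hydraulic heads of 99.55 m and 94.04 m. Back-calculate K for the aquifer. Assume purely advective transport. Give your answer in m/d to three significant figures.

Hydraulic gradient i = (99.55 − 94.04) / 424 = 5.51 / 424 = 0.01300
v = L / t = 970 / 33.9 = 28.61 m/d
K = v · n / i = 28.61 × 0.23 / 0.01300 = 506 m/d

506 m/d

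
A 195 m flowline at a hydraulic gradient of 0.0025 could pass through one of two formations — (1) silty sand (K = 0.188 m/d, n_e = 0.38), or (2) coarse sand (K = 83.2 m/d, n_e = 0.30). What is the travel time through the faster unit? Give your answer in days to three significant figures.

Unit 1 (silty sand): v = 0.188×0.0025/0.38 = 0.001237 m/d, t = 195/0.001237 = 157700 d
Unit 2 (coarse sand): v = 83.2×0.0025/0.30 = 0.6933 m/d, t = 195/0.6933 = 281.2 d
Faster unit: t = 281 d

281 days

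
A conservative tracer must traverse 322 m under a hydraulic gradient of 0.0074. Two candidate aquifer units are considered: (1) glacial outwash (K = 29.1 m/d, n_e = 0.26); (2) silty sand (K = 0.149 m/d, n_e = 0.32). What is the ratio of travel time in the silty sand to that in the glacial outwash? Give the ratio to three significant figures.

Unit 1 (glacial outwash): v = 29.1×0.0074/0.26 = 0.8282 m/d, t = 322/0.8282 = 388.8 d
Unit 2 (silty sand): v = 0.149×0.0074/0.32 = 0.003446 m/d, t = 322/0.003446 = 93450 d
t(silty sand) / t(glacial outwash) = 93450/388.8 = 240

240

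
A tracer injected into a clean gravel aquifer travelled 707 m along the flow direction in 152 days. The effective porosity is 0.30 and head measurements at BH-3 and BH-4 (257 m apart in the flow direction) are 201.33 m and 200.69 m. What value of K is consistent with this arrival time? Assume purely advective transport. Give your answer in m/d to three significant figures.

560 m/d

Hydraulic gradient i = (201.33 − 200.69) / 257 = 0.64 / 257 = 0.002490
v = L / t = 707 / 152 = 4.651 m/d
K = v · n / i = 4.651 × 0.30 / 0.002490 = 560 m/d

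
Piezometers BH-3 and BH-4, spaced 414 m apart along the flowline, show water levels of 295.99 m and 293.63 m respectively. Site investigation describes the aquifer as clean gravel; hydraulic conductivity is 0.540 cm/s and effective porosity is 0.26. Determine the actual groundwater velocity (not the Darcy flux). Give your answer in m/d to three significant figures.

Hydraulic gradient i = (295.99 − 293.63) / 414 = 2.36 / 414 = 0.005700
K = 0.540 cm/s × 864 = 466.6 m/d
Darcy flux q = K·i = 466.6 × 0.005700 = 2.660 m/d
Seepage velocity v = q / n = 2.660 / 0.26 = 10.23 m/d

10.2 m/d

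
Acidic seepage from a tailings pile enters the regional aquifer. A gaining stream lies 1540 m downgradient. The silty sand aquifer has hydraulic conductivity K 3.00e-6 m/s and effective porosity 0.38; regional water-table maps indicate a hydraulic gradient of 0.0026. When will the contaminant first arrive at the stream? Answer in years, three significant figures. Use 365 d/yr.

K = 3.00e-6 m/s × 86400 s/d = 0.2592 m/d
Specific discharge q = 0.2592 × 0.0026 = 6.739e-4 m/d
v = Ki/n = 0.2592·0.0026/0.38 = 0.001773 m/d
t = L / v = 1540 / 0.001773 = 868400 d
   = 868400 / 365 = 2380 yr

2380 years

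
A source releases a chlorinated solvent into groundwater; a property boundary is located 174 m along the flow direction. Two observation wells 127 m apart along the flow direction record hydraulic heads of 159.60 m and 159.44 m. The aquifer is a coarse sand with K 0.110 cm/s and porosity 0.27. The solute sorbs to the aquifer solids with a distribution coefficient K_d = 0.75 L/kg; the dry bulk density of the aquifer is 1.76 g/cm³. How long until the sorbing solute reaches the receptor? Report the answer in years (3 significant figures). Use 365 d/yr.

Hydraulic gradient i = (159.60 − 159.44) / 127 = 0.16 / 127 = 0.001260
K = 0.110 cm/s × 864 = 95.04 m/d
Specific discharge q = 95.04 × 0.001260 = 0.1197 m/d
v = Ki/n = 95.04·0.001260/0.27 = 0.4435 m/d
Retardation R = 1 + ρ_b·K_d/n = 1 + 1.76×0.75/0.27 = 5.889
Contaminant velocity v_c = v/R = 0.4435/5.889 = 0.07531 m/d
t = L/v_c = 174/0.07531 = 2311 d
   = 2311/365 = 6.33 yr

6.33 years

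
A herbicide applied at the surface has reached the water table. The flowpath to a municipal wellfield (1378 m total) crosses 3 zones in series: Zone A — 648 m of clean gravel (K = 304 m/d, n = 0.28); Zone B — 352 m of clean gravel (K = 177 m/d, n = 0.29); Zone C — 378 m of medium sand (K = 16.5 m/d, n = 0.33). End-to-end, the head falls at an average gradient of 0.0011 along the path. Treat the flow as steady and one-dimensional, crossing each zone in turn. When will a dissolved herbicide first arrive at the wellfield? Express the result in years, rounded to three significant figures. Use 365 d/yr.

19.9 years

For zones in series the flux q is common to all zones; the equivalent conductivity is the harmonic (thickness-weighted) mean, K_eq = L_total / Σ(L_j/K_j).
Σ(L/K) = 648/304 + 352/177 + 378/16.5 = 2.132 + 1.989 + 22.91 = 27.03 d
K_eq = L_total / Σ(L/K) = 1378 / 27.03 = 50.98 m/d
q = K_eq · i = 50.98 × 0.0011 = 0.05608 m/d (same in every zone)
Zone A: v = q/n = 0.05608/0.28 = 0.2003 m/d → t_A = 648/0.2003 = 3235 d
Zone B: v = q/n = 0.05608/0.29 = 0.1934 m/d → t_B = 352/0.1934 = 1820 d
Zone C: v = q/n = 0.05608/0.33 = 0.1699 m/d → t_C = 378/0.1699 = 2224 d
Total t = 3235 + 1820 + 2224 = 7280 d
   = 7280 / 365 = 19.9 yr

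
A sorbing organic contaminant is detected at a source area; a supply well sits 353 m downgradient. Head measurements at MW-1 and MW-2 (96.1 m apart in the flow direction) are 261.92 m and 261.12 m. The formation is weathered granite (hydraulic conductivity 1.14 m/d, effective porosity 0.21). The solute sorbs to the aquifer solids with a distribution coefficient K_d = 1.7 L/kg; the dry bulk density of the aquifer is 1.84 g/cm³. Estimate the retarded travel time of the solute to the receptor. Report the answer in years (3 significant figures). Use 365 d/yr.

340 years

Hydraulic gradient i = (261.92 − 261.12) / 96.1 = 0.80 / 96.1 = 0.008325
Specific discharge q = 1.14 × 0.008325 = 0.009490 m/d
v_s = q/n_e = 0.009490/0.21 = 0.04519 m/d
Retardation R = 1 + ρ_b·K_d/n = 1 + 1.84×1.7/0.21 = 15.90
Contaminant velocity v_c = v/R = 0.04519/15.90 = 0.002843 m/d
t = L/v_c = 353/0.002843 = 124200 d
   = 124200/365 = 340 yr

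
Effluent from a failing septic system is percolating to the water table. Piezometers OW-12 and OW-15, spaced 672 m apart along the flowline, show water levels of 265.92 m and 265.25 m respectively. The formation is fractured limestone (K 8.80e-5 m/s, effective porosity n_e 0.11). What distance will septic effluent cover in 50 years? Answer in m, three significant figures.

1260 m

Hydraulic gradient i = (265.92 − 265.25) / 672 = 0.67 / 672 = 9.970e-4
K = 8.80e-5 m/s × 86400 s/d = 7.603 m/d
q = Ki = 7.603 × 9.970e-4 = 0.007581 m/d
Average linear velocity = 0.007581 / 0.11 = 0.06891 m/d
T = 50 yr × 365 = 18250 d
L = v × T = 0.06891 × 18250 = 1258 m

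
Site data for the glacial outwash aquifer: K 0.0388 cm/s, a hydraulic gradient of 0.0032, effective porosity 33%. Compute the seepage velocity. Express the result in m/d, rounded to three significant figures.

0.325 m/d

K = 0.0388 cm/s × 864 = 33.52 m/d
q = Ki = 33.52 × 0.0032 = 0.1073 m/d
Average linear velocity = 0.1073 / 0.33 = 0.3251 m/d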